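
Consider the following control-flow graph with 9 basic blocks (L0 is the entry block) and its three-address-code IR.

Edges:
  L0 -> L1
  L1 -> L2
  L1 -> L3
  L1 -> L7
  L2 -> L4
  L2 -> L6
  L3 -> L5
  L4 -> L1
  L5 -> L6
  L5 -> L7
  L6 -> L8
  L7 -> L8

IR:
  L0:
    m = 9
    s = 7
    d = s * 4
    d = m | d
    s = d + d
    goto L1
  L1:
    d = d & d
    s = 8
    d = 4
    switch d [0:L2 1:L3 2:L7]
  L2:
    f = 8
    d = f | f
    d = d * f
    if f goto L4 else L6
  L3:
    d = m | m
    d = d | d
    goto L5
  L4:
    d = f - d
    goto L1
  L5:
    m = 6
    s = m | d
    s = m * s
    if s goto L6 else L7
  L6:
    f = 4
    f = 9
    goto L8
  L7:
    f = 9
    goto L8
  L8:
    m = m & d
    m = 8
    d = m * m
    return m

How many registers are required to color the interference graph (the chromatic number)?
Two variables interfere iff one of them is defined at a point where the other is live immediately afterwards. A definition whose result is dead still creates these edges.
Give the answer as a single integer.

Answer: 3

Working:
Block summaries:
  L0: {d,m,s} / ∅
  L1: {d,s} / {d}
  L2: {d,f} / ∅
  L3: {d} / {m}
  L4: {d} / {d,f}
  L5: {m,s} / {d}
  L6: {f} / ∅
  L7: {f} / ∅
  L8: {d,m} / {d,m}

Backward fixpoint:
  L0 li=∅ lo={d,m}
  L1 li={d,m} lo={d,m}
  L2 li={m} lo={d,f,m}
  L3 li={m} lo={d}
  L4 li={d,f,m} lo={d,m}
  L5 li={d} lo={d,m}
  L6 li={d,m} lo={d,m}
  L7 li={d,m} lo={d,m}
  L8 li={d,m} lo=∅

Interfere edges:
  d: {f,m,s}
  f: {d,m}
  m: {d,f,s}
  s: {d,m}

Registers:
  lower bound: {d,f,m} mutually conflict ⇒ χ ≥ 3
  3-colouring: c0={d}  c1={m}  c2={f,s}
  χ = 3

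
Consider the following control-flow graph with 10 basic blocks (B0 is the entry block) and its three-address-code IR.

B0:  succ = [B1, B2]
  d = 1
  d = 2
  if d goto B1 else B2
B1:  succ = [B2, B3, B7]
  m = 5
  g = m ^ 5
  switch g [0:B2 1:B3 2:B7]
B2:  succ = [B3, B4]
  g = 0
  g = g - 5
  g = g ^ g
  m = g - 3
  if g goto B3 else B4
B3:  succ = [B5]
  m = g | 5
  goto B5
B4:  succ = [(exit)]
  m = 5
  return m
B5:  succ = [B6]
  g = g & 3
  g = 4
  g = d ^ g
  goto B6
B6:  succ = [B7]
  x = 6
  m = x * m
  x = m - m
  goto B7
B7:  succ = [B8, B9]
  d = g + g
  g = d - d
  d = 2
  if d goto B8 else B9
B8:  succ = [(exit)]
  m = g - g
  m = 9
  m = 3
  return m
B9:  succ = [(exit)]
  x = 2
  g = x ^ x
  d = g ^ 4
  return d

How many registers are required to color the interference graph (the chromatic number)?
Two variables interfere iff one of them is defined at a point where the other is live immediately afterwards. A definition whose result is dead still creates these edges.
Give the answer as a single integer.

def/use:
  B0: def={d} ue=∅
  B1: def={g,m} ue=∅
  B2: def={g,m} ue=∅
  B3: def={m} ue={g}
  B4: def={m} ue=∅
  B5: def={g} ue={d,g}
  B6: def={m,x} ue={m}
  B7: def={d,g} ue={g}
  B8: def={m} ue={g}
  B9: def={d,g,x} ue=∅

Backward fixpoint:
  live B0: ∅→{d}
  live B1: {d}→{d,g}
  live B2: {d}→{d,g}
  live B3: {d,g}→{d,g,m}
  live B4: ∅→∅
  live B5: {d,g,m}→{g,m}
  live B6: {g,m}→{g}
  live B7: {g}→{g}
  live B8: {g}→∅
  live B9: ∅→∅

Interfere edges:
  d: {g,m}
  g: {d,m,x}
  m: {d,g,x}
  x: {g,m}

Registers:
  clique {d,g,m} ⇒ need ≥ 3
  3-colouring: r0={g}  r1={m}  r2={d,x}
  χ = 3

Answer: 3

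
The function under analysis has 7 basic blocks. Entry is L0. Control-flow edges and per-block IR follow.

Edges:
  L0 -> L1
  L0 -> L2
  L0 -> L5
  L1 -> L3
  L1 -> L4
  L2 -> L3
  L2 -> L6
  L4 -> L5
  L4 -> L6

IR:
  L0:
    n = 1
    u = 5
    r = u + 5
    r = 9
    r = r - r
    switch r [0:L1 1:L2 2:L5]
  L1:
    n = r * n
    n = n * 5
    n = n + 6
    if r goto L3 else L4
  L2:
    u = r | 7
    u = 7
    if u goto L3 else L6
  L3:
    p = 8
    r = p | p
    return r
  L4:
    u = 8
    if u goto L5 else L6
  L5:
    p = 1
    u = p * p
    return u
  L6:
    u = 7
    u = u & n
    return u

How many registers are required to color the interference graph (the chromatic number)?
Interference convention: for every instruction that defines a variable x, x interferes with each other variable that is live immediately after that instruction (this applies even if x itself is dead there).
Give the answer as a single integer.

Per-block:
  L0 def {n,r,u} use ∅
  L1 def {n} use {n,r}
  L2 def {u} use {r}
  L3 def {p,r} use ∅
  L4 def {u} use ∅
  L5 def {p,u} use ∅
  L6 def {u} use {n}

Liveness:
  L0 li=∅ lo={n,r}
  L1 li={n,r} lo={n}
  L2 li={n,r} lo={n}
  L3 li=∅ lo=∅
  L4 li={n} lo={n}
  L5 li=∅ lo=∅
  L6 li={n} lo=∅

Interference:
  n↔{r,u}
  p↔∅
  r↔{n}
  u↔{n}

Colouring:
  {n,r} pairwise interfere (2-clique) ⇒ χ ≥ 2
  assign n→c0 p→c0 r→c1 u→c1 — no edge inside a register ⇒ χ ≤ 2
  χ = 2

Answer: 2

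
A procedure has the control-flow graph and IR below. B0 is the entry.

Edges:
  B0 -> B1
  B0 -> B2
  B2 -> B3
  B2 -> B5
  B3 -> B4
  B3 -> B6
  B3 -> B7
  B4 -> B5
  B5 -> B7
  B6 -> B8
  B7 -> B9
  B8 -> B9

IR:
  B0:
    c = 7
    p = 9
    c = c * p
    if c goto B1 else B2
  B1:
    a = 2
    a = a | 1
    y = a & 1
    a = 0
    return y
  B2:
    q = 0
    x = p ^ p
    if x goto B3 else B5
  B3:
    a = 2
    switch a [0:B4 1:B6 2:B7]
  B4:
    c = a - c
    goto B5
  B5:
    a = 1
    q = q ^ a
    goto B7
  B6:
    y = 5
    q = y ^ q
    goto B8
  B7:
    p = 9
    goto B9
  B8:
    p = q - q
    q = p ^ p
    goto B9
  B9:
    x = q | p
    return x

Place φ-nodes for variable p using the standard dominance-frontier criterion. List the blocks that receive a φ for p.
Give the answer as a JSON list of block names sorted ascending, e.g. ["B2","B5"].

idom tree: B1←B0 B2←B0 B3←B2 B4←B3 B5←B2 B6←B3 B7←B2 B8←B6 B9←B2
Dom at joins:
  B5: preds {B2,B4}: {B0,B2} ∩ {B0,B2,B3,B4} = {B0,B2}; idom=B2
  B7: preds {B3,B5}: {B0,B2,B3} ∩ {B0,B2,B5} = {B0,B2}; idom=B2
  B9: preds {B7,B8}: {B0,B2,B7} ∩ {B0,B2,B3,B6,B8} = {B0,B2}; idom=B2

Frontier:
  B5←B2: walk · to B2
  B5←B4: walk B4→B3 to B2
  B7←B3: walk B3 to B2
  B7←B5: walk B5 to B2
  B9←B7: walk B7 to B2
  B9←B8: walk B8→B6→B3 to B2
  DF(B0)=∅
  DF(B1)=∅
  DF(B2)=∅
  DF(B3)={B5,B7,B9}
  DF(B4)={B5}
  DF(B5)={B7}
  DF(B6)={B9}
  DF(B7)={B9}
  DF(B8)={B9}
  DF(B9)=∅

φ for p: defs {B0,B7,B8}
  DF⁺ = {B9}

Answer: ["B9"]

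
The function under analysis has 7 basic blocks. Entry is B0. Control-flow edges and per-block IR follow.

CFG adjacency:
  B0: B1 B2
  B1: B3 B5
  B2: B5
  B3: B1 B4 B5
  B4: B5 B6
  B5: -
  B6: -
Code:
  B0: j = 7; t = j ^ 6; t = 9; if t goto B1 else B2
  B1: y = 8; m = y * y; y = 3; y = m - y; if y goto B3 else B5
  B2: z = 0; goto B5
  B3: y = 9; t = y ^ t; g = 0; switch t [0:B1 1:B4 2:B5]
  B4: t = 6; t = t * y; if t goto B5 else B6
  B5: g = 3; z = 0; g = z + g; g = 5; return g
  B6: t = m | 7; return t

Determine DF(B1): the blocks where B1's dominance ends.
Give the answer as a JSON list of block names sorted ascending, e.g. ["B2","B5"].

idom tree: B1←B0 B2←B0 B3←B1 B4←B3 B5←B0 B6←B4
Join-block Dom:
  B1: preds {B0,B3}: {B0} ∩ {B0,B1,B3} = {B0}; idom=B0
  B5: preds {B1,B2,B3,B4}: {B0,B1} ∩ {B0,B2} ∩ {B0,B1,B3} ∩ {B0,B1,B3,B4} = {B0}; idom=B0

DF walk-up:
  join B1 pred B0: · stop@B0
  join B1 pred B3: B3→B1 stop@B0
  join B5 pred B1: B1 stop@B0
  join B5 pred B2: B2 stop@B0
  join B5 pred B3: B3→B1 stop@B0
  join B5 pred B4: B4→B3→B1 stop@B0
  B0: DF=∅
  B1: DF={B1,B5}
  B2: DF={B5}
  B3: DF={B1,B5}
  B4: DF={B5}
  B5: DF=∅
  B6: DF=∅

DF(B1) = ["B1", "B5"]

Answer: ["B1", "B5"]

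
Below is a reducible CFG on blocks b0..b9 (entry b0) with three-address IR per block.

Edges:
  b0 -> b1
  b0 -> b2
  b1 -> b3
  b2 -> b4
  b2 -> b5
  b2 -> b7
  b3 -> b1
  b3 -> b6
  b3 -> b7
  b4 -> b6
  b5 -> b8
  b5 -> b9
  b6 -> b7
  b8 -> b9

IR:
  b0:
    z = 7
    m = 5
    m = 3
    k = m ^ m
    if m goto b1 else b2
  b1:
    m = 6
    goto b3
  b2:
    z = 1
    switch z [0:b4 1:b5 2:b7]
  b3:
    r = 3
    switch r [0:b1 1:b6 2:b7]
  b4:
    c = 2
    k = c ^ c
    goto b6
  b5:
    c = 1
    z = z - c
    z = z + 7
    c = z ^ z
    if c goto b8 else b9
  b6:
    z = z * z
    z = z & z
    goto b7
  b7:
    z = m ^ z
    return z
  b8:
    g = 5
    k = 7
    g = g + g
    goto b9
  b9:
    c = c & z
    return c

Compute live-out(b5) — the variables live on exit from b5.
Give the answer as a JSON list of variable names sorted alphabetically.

def/use:
  b0 def {k,m,z} use ∅
  b1 def {m} use ∅
  b2 def {z} use ∅
  b3 def {r} use ∅
  b4 def {c,k} use ∅
  b5 def {c,z} use {z}
  b6 def {z} use {z}
  b7 def {z} use {m,z}
  b8 def {g,k} use ∅
  b9 def {c} use {c,z}

Live sets:
  b0: in=∅ out={m,z}
  b1: in={z} out={m,z}
  b2: in={m} out={m,z}
  b3: in={m,z} out={m,z}
  b4: in={m,z} out={m,z}
  b5: in={z} out={c,z}
  b6: in={m,z} out={m,z}
  b7: in={m,z} out=∅
  b8: in={c,z} out={c,z}
  b9: in={c,z} out=∅

live-out(b5) = ["c", "z"]

Answer: ["c", "z"]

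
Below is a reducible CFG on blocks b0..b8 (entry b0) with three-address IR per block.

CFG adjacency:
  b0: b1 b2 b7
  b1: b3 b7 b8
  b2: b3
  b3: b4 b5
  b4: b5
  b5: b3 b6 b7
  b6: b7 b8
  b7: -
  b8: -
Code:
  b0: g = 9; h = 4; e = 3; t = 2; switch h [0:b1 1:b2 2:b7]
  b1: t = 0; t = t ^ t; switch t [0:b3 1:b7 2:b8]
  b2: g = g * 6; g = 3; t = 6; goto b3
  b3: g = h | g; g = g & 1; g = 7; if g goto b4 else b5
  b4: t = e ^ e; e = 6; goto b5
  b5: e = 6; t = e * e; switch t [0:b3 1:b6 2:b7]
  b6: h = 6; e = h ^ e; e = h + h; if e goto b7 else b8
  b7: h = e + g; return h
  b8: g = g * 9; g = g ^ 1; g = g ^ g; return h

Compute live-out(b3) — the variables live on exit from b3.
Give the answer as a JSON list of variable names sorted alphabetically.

Block summaries:
  b0 def {e,g,h,t} use ∅
  b1 def {t} use ∅
  b2 def {g,t} use {g}
  b3 def {g} use {g,h}
  b4 def {e,t} use {e}
  b5 def {e,t} use ∅
  b6 def {e,h} use {e}
  b7 def {h} use {e,g}
  b8 def {g} use {g,h}

Backward fixpoint:
  live b0: ∅→{e,g,h}
  live b1: {e,g,h}→{e,g,h}
  live b2: {e,g,h}→{e,g,h}
  live b3: {e,g,h}→{e,g,h}
  live b4: {e,g,h}→{g,h}
  live b5: {g,h}→{e,g,h}
  live b6: {e,g}→{e,g,h}
  live b7: {e,g}→∅
  live b8: {g,h}→∅

live-out(b3) = ["e", "g", "h"]

Answer: ["e", "g", "h"]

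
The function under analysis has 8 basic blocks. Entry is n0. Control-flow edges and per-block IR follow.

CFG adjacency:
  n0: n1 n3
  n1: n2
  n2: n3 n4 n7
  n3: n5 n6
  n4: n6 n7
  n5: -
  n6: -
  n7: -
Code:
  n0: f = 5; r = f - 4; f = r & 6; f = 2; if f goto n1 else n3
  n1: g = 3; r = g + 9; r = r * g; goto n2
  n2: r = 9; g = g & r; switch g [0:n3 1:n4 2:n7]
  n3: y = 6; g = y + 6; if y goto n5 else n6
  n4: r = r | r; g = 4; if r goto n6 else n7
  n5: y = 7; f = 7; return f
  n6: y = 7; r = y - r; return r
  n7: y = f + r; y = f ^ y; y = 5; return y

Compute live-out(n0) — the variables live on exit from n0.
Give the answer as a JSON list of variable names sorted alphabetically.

Block summaries:
  n0 def {f,r} use ∅
  n1 def {g,r} use ∅
  n2 def {g,r} use {g}
  n3 def {g,y} use ∅
  n4 def {g,r} use {r}
  n5 def {f,y} use ∅
  n6 def {r,y} use {r}
  n7 def {y} use {f,r}

Liveness:
  n0: in=∅ out={f,r}
  n1: in={f} out={f,g}
  n2: in={f,g} out={f,r}
  n3: in={r} out={r}
  n4: in={f,r} out={f,r}
  n5: in=∅ out=∅
  n6: in={r} out=∅
  n7: in={f,r} out=∅

live-out(n0) = ["f", "r"]

Answer: ["f", "r"]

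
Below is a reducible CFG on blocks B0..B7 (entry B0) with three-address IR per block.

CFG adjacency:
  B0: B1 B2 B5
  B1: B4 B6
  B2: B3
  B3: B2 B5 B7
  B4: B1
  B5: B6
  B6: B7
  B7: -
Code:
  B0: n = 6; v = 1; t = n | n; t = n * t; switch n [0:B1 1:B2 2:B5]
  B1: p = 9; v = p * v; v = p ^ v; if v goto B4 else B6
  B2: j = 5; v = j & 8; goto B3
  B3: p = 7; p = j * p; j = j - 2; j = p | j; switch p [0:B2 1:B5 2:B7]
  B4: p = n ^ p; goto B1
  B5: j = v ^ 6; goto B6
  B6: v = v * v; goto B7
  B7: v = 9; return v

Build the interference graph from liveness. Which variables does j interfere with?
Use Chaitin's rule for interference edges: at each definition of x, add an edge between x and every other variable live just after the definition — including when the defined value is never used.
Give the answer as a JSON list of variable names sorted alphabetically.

Block summaries:
  B0: def={n,t,v} ue=∅
  B1: def={p,v} ue={v}
  B2: def={j,v} ue=∅
  B3: def={j,p} ue={j}
  B4: def={p} ue={n,p}
  B5: def={j} ue={v}
  B6: def={v} ue={v}
  B7: def={v} ue=∅

Live sets:
  B0: in=∅ out={n,v}
  B1: in={n,v} out={n,p,v}
  B2: in=∅ out={j,v}
  B3: in={j,v} out={v}
  B4: in={n,p,v} out={n,v}
  B5: in={v} out={v}
  B6: in={v} out=∅
  B7: in=∅ out=∅

Interfere edges:
  j — {p,v}
  n — {p,t,v}
  p — {j,n,v}
  t — {n,v}
  v — {j,n,p,t}

N(j) = ["p", "v"]

Answer: ["p", "v"]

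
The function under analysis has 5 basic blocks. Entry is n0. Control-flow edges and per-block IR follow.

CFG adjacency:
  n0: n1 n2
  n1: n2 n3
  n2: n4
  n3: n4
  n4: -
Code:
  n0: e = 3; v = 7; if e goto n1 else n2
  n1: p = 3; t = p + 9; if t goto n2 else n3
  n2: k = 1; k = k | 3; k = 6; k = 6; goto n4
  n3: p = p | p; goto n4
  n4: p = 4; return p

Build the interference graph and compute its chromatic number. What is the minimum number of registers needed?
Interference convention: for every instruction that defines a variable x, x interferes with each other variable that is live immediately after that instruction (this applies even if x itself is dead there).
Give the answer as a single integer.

Answer: 2

Derivation:
Per-block:
  n0: {e,v} / ∅
  n1: {p,t} / ∅
  n2: {k} / ∅
  n3: {p} / {p}
  n4: {p} / ∅

Backward fixpoint:
  live n0: ∅→∅
  live n1: ∅→{p}
  live n2: ∅→∅
  live n3: {p}→∅
  live n4: ∅→∅

Interference:
  e — {v}
  k — ∅
  p — {t}
  t — {p}
  v — {e}

Chromatic number:
  clique {e,v} ⇒ need ≥ 2
  2-colouring: R0={e,k,p}  R1={t,v}
  χ = 2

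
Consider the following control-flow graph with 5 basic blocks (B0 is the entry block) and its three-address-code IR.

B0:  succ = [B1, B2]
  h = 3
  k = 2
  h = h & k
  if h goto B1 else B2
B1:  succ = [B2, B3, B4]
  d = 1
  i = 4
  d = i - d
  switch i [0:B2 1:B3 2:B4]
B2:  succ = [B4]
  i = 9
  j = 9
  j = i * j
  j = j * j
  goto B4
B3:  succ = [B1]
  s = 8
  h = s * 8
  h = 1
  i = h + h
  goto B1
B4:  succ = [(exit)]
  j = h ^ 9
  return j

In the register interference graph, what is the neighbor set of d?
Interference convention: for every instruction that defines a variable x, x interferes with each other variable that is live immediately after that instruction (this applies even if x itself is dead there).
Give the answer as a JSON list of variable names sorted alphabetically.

Answer: ["h", "i"]

Derivation:
Per-block:
  B0: def={h,k} ue=∅
  B1: def={d,i} ue=∅
  B2: def={i,j} ue=∅
  B3: def={h,i,s} ue=∅
  B4: def={j} ue={h}

Liveness:
  B0 li=∅ lo={h}
  B1 li={h} lo={h}
  B2 li={h} lo={h}
  B3 li=∅ lo={h}
  B4 li={h} lo=∅

Interference:
  d: {h,i}
  h: {d,i,j,k}
  i: {d,h,j}
  j: {h,i}
  k: {h}
  s: ∅

N(d) = ["h", "i"]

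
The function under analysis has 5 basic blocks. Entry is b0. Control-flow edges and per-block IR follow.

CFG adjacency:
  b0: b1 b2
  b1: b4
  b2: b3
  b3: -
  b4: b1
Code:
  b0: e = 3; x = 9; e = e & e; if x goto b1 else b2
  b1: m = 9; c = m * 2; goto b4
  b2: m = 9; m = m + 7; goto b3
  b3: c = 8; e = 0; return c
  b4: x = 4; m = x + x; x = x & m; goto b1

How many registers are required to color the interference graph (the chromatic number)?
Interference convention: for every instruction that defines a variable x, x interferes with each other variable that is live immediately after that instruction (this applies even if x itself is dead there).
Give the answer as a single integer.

Block summaries:
  b0: {e,x} / ∅
  b1: {c,m} / ∅
  b2: {m} / ∅
  b3: {c,e} / ∅
  b4: {m,x} / ∅

Liveness:
  b0: in=∅ out=∅
  b1: in=∅ out=∅
  b2: in=∅ out=∅
  b3: in=∅ out=∅
  b4: in=∅ out=∅

Interfere edges:
  c — {e}
  e — {c,x}
  m — {x}
  x — {e,m}

Colouring:
  clique {c,e} ⇒ need ≥ 2
  assign c→c1 e→c0 m→c0 x→c1 — no edge inside a register ⇒ χ ≤ 2
  χ = 2

Answer: 2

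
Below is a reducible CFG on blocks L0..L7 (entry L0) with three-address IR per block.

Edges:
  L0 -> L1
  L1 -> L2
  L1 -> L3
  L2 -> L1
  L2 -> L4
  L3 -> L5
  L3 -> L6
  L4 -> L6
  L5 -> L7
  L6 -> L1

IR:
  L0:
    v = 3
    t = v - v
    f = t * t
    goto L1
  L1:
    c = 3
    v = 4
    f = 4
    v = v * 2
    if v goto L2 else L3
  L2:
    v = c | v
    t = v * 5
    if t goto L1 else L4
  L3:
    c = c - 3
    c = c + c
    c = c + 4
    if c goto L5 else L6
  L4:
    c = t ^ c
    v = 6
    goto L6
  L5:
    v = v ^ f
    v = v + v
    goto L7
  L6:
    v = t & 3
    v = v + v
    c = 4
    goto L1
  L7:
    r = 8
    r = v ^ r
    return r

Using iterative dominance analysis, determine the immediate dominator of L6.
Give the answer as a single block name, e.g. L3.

idom tree: L1←L0 L2←L1 L3←L1 L4←L2 L5←L3 L6←L1 L7←L5
Dom at joins:
  L1: preds {L0,L2,L6}: {L0} ∩ {L0,L1,L2} ∩ {L0,L1,L6} = {L0}; idom=L0
  L6: preds {L3,L4}: {L0,L1,L3} ∩ {L0,L1,L2,L4} = {L0,L1}; idom=L1

idom(L6) = L1

Answer: L1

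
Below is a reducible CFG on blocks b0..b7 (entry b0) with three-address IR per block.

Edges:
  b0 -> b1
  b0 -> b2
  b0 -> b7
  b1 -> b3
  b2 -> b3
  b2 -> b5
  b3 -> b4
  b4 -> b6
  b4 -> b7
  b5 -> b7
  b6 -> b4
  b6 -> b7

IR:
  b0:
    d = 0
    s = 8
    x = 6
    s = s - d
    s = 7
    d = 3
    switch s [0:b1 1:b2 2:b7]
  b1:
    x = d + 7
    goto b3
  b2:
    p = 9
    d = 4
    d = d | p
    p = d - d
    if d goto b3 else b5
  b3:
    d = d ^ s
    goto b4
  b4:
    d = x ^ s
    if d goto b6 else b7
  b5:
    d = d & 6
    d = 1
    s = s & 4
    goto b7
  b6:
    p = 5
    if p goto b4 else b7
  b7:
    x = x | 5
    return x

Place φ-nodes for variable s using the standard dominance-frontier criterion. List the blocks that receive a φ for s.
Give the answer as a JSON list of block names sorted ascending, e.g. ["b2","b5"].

idom tree: b1←b0 b2←b0 b3←b0 b4←b3 b5←b2 b6←b4 b7←b0
Dom at joins:
  b3: preds {b1,b2}: {b0,b1} ∩ {b0,b2} = {b0}; idom=b0
  b4: preds {b3,b6}: {b0,b3} ∩ {b0,b3,b4,b6} = {b0,b3}; idom=b3
  b7: preds {b0,b4,b5,b6}: {b0} ∩ {b0,b3,b4} ∩ {b0,b2,b5} ∩ {b0,b3,b4,b6} = {b0}; idom=b0

Frontier:
  b3←b1: walk b1 to b0
  b3←b2: walk b2 to b0
  b4←b3: walk · to b3
  b4←b6: walk b6→b4 to b3
  b7←b0: walk · to b0
  b7←b4: walk b4→b3 to b0
  b7←b5: walk b5→b2 to b0
  b7←b6: walk b6→b4→b3 to b0
  b0: DF=∅
  b1: DF={b3}
  b2: DF={b3,b7}
  b3: DF={b7}
  b4: DF={b4,b7}
  b5: DF={b7}
  b6: DF={b4,b7}
  b7: DF=∅

φ for s: defs {b0,b5}
  DF⁺ = {b7}

Answer: ["b7"]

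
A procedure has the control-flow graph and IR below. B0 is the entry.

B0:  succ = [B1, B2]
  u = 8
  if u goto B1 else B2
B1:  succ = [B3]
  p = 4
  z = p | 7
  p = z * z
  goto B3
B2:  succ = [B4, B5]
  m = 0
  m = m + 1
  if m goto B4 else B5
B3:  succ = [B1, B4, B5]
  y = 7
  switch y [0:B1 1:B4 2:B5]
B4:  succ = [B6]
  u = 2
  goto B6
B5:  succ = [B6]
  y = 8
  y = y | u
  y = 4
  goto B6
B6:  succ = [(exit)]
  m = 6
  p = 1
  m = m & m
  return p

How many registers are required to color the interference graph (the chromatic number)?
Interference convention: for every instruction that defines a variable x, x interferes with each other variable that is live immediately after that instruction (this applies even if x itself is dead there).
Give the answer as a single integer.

Answer: 3

Analysis:
Block summaries:
  B0: {u} / ∅
  B1: {p,z} / ∅
  B2: {m} / ∅
  B3: {y} / ∅
  B4: {u} / ∅
  B5: {y} / {u}
  B6: {m,p} / ∅

Backward fixpoint:
  live B0: ∅→{u}
  live B1: {u}→{u}
  live B2: {u}→{u}
  live B3: {u}→{u}
  live B4: ∅→∅
  live B5: {u}→∅
  live B6: ∅→∅

Interfere edges:
  m: {p,u}
  p: {m,u}
  u: {m,p,y,z}
  y: {u}
  z: {u}

Registers:
  lower bound: {m,p,u} mutually conflict ⇒ χ ≥ 3
  3-colouring: c0={u}  c1={m,y,z}  c2={p}
  χ = 3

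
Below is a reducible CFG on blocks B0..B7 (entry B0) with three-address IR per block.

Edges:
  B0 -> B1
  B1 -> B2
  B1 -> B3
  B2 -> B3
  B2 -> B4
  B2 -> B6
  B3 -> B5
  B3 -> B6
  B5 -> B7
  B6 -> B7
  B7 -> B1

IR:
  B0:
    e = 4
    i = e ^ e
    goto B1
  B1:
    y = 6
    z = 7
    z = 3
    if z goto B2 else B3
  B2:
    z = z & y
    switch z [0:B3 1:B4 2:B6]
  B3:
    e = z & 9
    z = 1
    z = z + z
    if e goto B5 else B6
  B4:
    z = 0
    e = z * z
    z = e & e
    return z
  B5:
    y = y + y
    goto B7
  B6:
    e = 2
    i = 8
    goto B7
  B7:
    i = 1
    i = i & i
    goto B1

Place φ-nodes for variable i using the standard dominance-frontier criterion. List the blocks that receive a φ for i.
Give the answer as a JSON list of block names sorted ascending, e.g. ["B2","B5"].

Answer: ["B1", "B7"]

Derivation:
idom tree: B1←B0 B2←B1 B3←B1 B4←B2 B5←B3 B6←B1 B7←B1
Join-block Dom:
  B1: preds {B0,B7}: {B0} ∩ {B0,B1,B7} = {B0}; idom=B0
  B3: preds {B1,B2}: {B0,B1} ∩ {B0,B1,B2} = {B0,B1}; idom=B1
  B6: preds {B2,B3}: {B0,B1,B2} ∩ {B0,B1,B3} = {B0,B1}; idom=B1
  B7: preds {B5,B6}: {B0,B1,B3,B5} ∩ {B0,B1,B6} = {B0,B1}; idom=B1

DF walk-up:
  join B1 pred B0: · stop@B0
  join B1 pred B7: B7→B1 stop@B0
  join B3 pred B1: · stop@B1
  join B3 pred B2: B2 stop@B1
  join B6 pred B2: B2 stop@B1
  join B6 pred B3: B3 stop@B1
  join B7 pred B5: B5→B3 stop@B1
  join B7 pred B6: B6 stop@B1
  B0: DF=∅
  B1: DF={B1}
  B2: DF={B3,B6}
  B3: DF={B6,B7}
  B4: DF=∅
  B5: DF={B7}
  B6: DF={B7}
  B7: DF={B1}

φ for i: defs {B0,B6,B7}
  DF⁺ = {B1,B7}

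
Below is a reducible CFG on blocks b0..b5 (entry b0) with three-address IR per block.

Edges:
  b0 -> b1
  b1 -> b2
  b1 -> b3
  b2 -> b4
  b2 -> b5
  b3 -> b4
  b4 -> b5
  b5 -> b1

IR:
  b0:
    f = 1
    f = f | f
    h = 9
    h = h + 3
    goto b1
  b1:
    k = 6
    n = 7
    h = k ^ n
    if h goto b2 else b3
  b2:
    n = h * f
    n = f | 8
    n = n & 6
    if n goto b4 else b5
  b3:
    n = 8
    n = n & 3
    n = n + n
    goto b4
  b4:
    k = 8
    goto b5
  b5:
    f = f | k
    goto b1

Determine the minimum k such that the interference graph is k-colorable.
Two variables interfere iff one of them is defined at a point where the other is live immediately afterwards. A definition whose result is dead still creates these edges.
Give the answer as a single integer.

Answer: 3

Derivation:
def/use:
  b0: {f,h} / ∅
  b1: {h,k,n} / ∅
  b2: {n} / {f,h}
  b3: {n} / ∅
  b4: {k} / ∅
  b5: {f} / {f,k}

Liveness:
  b0: in=∅ out={f}
  b1: in={f} out={f,h,k}
  b2: in={f,h,k} out={f,k}
  b3: in={f} out={f}
  b4: in={f} out={f,k}
  b5: in={f,k} out={f}

Interfere edges:
  f — {h,k,n}
  h — {f,k}
  k — {f,h,n}
  n — {f,k}

Chromatic number:
  {f,h,k} pairwise interfere (3-clique) ⇒ χ ≥ 3
  assign f→r0 h→r2 k→r1 n→r2 — no edge inside a register ⇒ χ ≤ 3
  χ = 3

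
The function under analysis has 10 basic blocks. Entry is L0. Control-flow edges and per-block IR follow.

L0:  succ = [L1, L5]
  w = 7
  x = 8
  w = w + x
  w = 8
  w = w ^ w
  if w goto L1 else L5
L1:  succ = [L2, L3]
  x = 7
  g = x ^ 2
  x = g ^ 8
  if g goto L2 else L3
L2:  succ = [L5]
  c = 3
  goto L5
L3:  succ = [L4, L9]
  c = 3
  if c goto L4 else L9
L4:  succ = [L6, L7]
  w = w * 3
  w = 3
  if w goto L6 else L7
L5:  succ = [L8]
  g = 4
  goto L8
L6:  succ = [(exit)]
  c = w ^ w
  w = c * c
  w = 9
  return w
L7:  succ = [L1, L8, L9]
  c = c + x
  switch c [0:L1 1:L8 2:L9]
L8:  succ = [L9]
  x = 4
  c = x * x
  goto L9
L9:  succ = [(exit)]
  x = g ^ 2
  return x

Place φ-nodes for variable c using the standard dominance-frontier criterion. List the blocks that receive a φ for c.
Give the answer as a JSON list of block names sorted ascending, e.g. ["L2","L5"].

Answer: ["L1", "L5", "L8", "L9"]

Analysis:
idom tree: L1←L0 L2←L1 L3←L1 L4←L3 L5←L0 L6←L4 L7←L4 L8←L0 L9←L0
Dom at joins:
  L1: preds {L0,L7}: {L0} ∩ {L0,L1,L3,L4,L7} = {L0}; idom=L0
  L5: preds {L0,L2}: {L0} ∩ {L0,L1,L2} = {L0}; idom=L0
  L8: preds {L5,L7}: {L0,L5} ∩ {L0,L1,L3,L4,L7} = {L0}; idom=L0
  L9: preds {L3,L7,L8}: {L0,L1,L3} ∩ {L0,L1,L3,L4,L7} ∩ {L0,L8} = {L0}; idom=L0

Frontier:
  L1←L0: walk · to L0
  L1←L7: walk L7→L4→L3→L1 to L0
  L5←L0: walk · to L0
  L5←L2: walk L2→L1 to L0
  L8←L5: walk L5 to L0
  L8←L7: walk L7→L4→L3→L1 to L0
  L9←L3: walk L3→L1 to L0
  L9←L7: walk L7→L4→L3→L1 to L0
  L9←L8: walk L8 to L0
  DF(L0)=∅
  DF(L1)={L1,L5,L8,L9}
  DF(L2)={L5}
  DF(L3)={L1,L8,L9}
  DF(L4)={L1,L8,L9}
  DF(L5)={L8}
  DF(L6)=∅
  DF(L7)={L1,L8,L9}
  DF(L8)={L9}
  DF(L9)=∅

φ for c: defs {L2,L3,L6,L7,L8}
  DF⁺ = {L1,L5,L8,L9}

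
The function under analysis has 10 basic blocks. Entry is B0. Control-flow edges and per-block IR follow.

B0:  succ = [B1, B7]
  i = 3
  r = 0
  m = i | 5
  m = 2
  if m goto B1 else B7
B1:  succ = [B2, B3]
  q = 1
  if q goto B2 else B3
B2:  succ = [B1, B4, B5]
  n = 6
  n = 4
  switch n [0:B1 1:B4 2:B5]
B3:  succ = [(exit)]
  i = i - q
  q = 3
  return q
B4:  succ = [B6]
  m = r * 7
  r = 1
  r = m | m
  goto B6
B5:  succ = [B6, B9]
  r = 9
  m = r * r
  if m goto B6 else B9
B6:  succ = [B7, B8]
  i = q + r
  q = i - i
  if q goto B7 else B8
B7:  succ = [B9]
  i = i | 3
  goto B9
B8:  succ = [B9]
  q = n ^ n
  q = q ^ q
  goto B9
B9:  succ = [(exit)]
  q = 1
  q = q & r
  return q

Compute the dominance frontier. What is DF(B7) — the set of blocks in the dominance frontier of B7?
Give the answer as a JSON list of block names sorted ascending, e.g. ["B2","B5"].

Answer: ["B9"]

Working:
idom tree: B1←B0 B2←B1 B3←B1 B4←B2 B5←B2 B6←B2 B7←B0 B8←B6 B9←B0
Dom at joins:
  B1: preds {B0,B2}: {B0} ∩ {B0,B1,B2} = {B0}; idom=B0
  B6: preds {B4,B5}: {B0,B1,B2,B4} ∩ {B0,B1,B2,B5} = {B0,B1,B2}; idom=B2
  B7: preds {B0,B6}: {B0} ∩ {B0,B1,B2,B6} = {B0}; idom=B0
  B9: preds {B5,B7,B8}: {B0,B1,B2,B5} ∩ {B0,B7} ∩ {B0,B1,B2,B6,B8} = {B0}; idom=B0

Frontier:
  B1←B0: walk · to B0
  B1←B2: walk B2→B1 to B0
  B6←B4: walk B4 to B2
  B6←B5: walk B5 to B2
  B7←B0: walk · to B0
  B7←B6: walk B6→B2→B1 to B0
  B9←B5: walk B5→B2→B1 to B0
  B9←B7: walk B7 to B0
  B9←B8: walk B8→B6→B2→B1 to B0
  B0: DF=∅
  B1: DF={B1,B7,B9}
  B2: DF={B1,B7,B9}
  B3: DF=∅
  B4: DF={B6}
  B5: DF={B6,B9}
  B6: DF={B7,B9}
  B7: DF={B9}
  B8: DF={B9}
  B9: DF=∅

DF(B7) = ["B9"]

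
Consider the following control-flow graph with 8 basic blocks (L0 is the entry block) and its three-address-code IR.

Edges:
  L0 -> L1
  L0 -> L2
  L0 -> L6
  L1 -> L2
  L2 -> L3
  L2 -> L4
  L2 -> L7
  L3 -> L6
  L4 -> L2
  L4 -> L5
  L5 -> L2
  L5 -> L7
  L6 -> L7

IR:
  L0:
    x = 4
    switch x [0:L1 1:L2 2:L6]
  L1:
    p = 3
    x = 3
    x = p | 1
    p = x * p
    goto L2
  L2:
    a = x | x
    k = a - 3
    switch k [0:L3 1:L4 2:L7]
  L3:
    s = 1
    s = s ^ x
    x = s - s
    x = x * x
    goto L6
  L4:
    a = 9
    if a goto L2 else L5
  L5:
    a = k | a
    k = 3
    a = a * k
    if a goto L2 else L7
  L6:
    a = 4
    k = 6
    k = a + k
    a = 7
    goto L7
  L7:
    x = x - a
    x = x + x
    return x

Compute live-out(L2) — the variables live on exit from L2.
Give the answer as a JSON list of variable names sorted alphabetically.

Answer: ["a", "k", "x"]

Working:
Block summaries:
  L0: def={x} ue=∅
  L1: def={p,x} ue=∅
  L2: def={a,k} ue={x}
  L3: def={s,x} ue={x}
  L4: def={a} ue=∅
  L5: def={a,k} ue={a,k}
  L6: def={a,k} ue=∅
  L7: def={x} ue={a,x}

Liveness:
  live L0: ∅→{x}
  live L1: ∅→{x}
  live L2: {x}→{a,k,x}
  live L3: {x}→{x}
  live L4: {k,x}→{a,k,x}
  live L5: {a,k,x}→{a,x}
  live L6: {x}→{a,x}
  live L7: {a,x}→∅

live-out(L2) = ["a", "k", "x"]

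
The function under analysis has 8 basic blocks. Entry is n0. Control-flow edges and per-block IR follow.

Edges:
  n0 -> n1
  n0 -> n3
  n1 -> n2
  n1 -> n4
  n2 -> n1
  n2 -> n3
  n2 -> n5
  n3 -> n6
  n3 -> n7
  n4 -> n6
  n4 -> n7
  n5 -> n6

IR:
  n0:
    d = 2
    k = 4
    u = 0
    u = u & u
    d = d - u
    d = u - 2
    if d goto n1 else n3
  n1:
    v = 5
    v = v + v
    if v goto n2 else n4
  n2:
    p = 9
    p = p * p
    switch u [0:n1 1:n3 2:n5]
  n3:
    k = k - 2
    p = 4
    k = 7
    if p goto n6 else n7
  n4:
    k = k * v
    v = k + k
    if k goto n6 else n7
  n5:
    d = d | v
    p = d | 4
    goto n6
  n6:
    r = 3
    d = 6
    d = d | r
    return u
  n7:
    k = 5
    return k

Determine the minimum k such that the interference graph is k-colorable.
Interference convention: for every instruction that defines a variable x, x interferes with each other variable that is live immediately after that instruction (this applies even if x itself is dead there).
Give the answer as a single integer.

Answer: 5

Analysis:
Per-block:
  n0: {d,k,u} / ∅
  n1: {v} / ∅
  n2: {p} / {u}
  n3: {k,p} / {k}
  n4: {k,v} / {k,v}
  n5: {d,p} / {d,v}
  n6: {d,r} / {u}
  n7: {k} / ∅

Liveness:
  live n0: ∅→{d,k,u}
  live n1: {d,k,u}→{d,k,u,v}
  live n2: {d,k,u,v}→{d,k,u,v}
  live n3: {k,u}→{u}
  live n4: {k,u,v}→{u}
  live n5: {d,u,v}→{u}
  live n6: {u}→∅
  live n7: ∅→∅

Conflict graph:
  d↔{k,p,r,u,v}
  k↔{d,p,u,v}
  p↔{d,k,u,v}
  r↔{d,u}
  u↔{d,k,p,r,v}
  v↔{d,k,p,u}

Chromatic number:
  lower bound: {d,k,p,u,v} mutually conflict ⇒ χ ≥ 5
  5-colouring: r0={d}  r1={u}  r2={k,r}  r3={p}  r4={v}
  χ = 5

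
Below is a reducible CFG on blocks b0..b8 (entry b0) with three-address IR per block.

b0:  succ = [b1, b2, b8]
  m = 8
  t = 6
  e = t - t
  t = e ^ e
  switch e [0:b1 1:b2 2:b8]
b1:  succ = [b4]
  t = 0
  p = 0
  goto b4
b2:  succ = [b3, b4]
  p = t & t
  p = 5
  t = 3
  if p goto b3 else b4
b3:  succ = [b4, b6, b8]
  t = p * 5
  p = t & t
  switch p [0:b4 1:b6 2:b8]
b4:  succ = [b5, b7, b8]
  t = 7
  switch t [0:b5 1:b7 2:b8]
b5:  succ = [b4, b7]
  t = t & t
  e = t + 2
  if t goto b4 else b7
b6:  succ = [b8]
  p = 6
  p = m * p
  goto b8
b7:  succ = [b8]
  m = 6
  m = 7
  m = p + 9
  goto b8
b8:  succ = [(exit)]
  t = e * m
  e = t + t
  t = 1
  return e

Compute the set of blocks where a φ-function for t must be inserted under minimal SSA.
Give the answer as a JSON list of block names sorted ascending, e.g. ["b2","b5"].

idom tree: b1←b0 b2←b0 b3←b2 b4←b0 b5←b4 b6←b3 b7←b4 b8←b0
Dom at joins:
  b4: preds {b1,b2,b3,b5}: {b0,b1} ∩ {b0,b2} ∩ {b0,b2,b3} ∩ {b0,b4,b5} = {b0}; idom=b0
  b7: preds {b4,b5}: {b0,b4} ∩ {b0,b4,b5} = {b0,b4}; idom=b4
  b8: preds {b0,b3,b4,b6,b7}: {b0} ∩ {b0,b2,b3} ∩ {b0,b4} ∩ {b0,b2,b3,b6} ∩ {b0,b4,b7} = {b0}; idom=b0

DF derivation:
  join b4 pred b1: b1 stop@b0
  join b4 pred b2: b2 stop@b0
  join b4 pred b3: b3→b2 stop@b0
  join b4 pred b5: b5→b4 stop@b0
  join b7 pred b4: · stop@b4
  join b7 pred b5: b5 stop@b4
  join b8 pred b0: · stop@b0
  join b8 pred b3: b3→b2 stop@b0
  join b8 pred b4: b4 stop@b0
  join b8 pred b6: b6→b3→b2 stop@b0
  join b8 pred b7: b7→b4 stop@b0
  DF(b0)=∅
  DF(b1)={b4}
  DF(b2)={b4,b8}
  DF(b3)={b4,b8}
  DF(b4)={b4,b8}
  DF(b5)={b4,b7}
  DF(b6)={b8}
  DF(b7)={b8}
  DF(b8)=∅

φ for t: defs {b0,b1,b2,b3,b4,b5,b8}
  DF⁺ = {b4,b7,b8}

Answer: ["b4", "b7", "b8"]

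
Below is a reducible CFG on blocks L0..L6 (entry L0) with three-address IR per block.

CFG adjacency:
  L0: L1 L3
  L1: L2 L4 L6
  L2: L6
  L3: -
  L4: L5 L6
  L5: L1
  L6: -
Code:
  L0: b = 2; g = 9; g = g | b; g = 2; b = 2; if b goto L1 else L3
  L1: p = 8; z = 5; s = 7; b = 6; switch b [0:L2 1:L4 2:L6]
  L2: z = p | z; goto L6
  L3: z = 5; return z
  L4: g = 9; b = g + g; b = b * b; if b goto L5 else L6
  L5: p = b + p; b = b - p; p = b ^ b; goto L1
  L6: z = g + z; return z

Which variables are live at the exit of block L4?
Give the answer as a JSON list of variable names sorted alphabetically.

Answer: ["b", "g", "p", "z"]

Analysis:
def/use:
  L0: def={b,g} ue=∅
  L1: def={b,p,s,z} ue=∅
  L2: def={z} ue={p,z}
  L3: def={z} ue=∅
  L4: def={b,g} ue=∅
  L5: def={b,p} ue={b,p}
  L6: def={z} ue={g,z}

Live sets:
  L0: in=∅ out={g}
  L1: in={g} out={g,p,z}
  L2: in={g,p,z} out={g,z}
  L3: in=∅ out=∅
  L4: in={p,z} out={b,g,p,z}
  L5: in={b,g,p} out={g}
  L6: in={g,z} out=∅

live-out(L4) = ["b", "g", "p", "z"]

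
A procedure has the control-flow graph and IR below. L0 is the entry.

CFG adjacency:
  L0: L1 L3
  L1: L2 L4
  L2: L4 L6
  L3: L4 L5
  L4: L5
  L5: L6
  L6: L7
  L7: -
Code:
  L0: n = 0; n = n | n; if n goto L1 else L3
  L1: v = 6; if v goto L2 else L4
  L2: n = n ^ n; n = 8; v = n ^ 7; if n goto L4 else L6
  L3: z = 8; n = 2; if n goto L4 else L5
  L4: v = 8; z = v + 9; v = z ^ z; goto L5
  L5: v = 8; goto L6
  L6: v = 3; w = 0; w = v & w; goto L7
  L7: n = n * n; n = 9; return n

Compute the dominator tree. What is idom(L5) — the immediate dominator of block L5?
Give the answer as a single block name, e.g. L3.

Answer: L0

Analysis:
idom tree: L1←L0 L2←L1 L3←L0 L4←L0 L5←L0 L6←L0 L7←L6
Dom∩ at merges:
  L4: preds {L1,L2,L3}: {L0,L1} ∩ {L0,L1,L2} ∩ {L0,L3} = {L0}; idom=L0
  L5: preds {L3,L4}: {L0,L3} ∩ {L0,L4} = {L0}; idom=L0
  L6: preds {L2,L5}: {L0,L1,L2} ∩ {L0,L5} = {L0}; idom=L0

idom(L5) = L0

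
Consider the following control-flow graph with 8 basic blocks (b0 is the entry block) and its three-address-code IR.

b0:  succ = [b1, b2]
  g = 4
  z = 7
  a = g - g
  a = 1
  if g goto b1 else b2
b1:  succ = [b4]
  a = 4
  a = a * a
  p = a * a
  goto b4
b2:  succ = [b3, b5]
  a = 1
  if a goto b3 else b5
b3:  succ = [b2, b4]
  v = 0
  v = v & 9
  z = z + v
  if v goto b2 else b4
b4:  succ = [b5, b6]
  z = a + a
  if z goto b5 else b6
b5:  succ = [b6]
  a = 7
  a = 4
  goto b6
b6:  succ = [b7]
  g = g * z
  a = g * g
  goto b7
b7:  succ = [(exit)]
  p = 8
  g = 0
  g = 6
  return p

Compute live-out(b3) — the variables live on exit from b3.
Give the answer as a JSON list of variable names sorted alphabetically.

Answer: ["a", "g", "z"]

Derivation:
def/use:
  b0: def={a,g,z} ue=∅
  b1: def={a,p} ue=∅
  b2: def={a} ue=∅
  b3: def={v,z} ue={z}
  b4: def={z} ue={a}
  b5: def={a} ue=∅
  b6: def={a,g} ue={g,z}
  b7: def={g,p} ue=∅

Backward fixpoint:
  b0: in=∅ out={g,z}
  b1: in={g} out={a,g}
  b2: in={g,z} out={a,g,z}
  b3: in={a,g,z} out={a,g,z}
  b4: in={a,g} out={g,z}
  b5: in={g,z} out={g,z}
  b6: in={g,z} out=∅
  b7: in=∅ out=∅

live-out(b3) = ["a", "g", "z"]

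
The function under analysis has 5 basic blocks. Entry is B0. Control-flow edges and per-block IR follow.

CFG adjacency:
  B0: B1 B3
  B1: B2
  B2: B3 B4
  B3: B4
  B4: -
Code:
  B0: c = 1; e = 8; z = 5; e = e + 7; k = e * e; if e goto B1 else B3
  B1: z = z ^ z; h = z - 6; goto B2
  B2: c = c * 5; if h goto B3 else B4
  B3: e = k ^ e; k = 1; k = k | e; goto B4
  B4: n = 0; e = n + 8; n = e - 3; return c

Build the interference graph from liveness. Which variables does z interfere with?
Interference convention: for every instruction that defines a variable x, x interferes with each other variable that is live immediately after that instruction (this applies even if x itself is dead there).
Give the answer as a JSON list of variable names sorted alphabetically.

Per-block:
  B0: {c,e,k,z} / ∅
  B1: {h,z} / {z}
  B2: {c} / {c,h}
  B3: {e,k} / {e,k}
  B4: {e,n} / {c}

Liveness:
  B0: in=∅ out={c,e,k,z}
  B1: in={c,e,k,z} out={c,e,h,k}
  B2: in={c,e,h,k} out={c,e,k}
  B3: in={c,e,k} out={c}
  B4: in={c} out=∅

Interfere edges:
  c↔{e,h,k,n,z}
  e↔{c,h,k,z}
  h↔{c,e,k}
  k↔{c,e,h,z}
  n↔{c}
  z↔{c,e,k}

N(z) = ["c", "e", "k"]

Answer: ["c", "e", "k"]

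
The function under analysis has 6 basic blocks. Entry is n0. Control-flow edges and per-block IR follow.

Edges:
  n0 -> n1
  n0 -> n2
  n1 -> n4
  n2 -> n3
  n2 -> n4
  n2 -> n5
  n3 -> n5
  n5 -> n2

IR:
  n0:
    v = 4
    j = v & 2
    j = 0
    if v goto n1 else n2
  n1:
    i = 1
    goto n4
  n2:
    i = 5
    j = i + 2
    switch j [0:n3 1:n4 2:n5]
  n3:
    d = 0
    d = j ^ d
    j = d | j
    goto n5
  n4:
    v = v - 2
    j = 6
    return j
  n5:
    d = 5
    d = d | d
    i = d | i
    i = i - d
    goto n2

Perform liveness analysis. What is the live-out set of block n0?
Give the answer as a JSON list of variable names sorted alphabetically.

def/use:
  n0 def {j,v} use ∅
  n1 def {i} use ∅
  n2 def {i,j} use ∅
  n3 def {d,j} use {j}
  n4 def {j,v} use {v}
  n5 def {d,i} use {i}

Live sets:
  live n0: ∅→{v}
  live n1: {v}→{v}
  live n2: {v}→{i,j,v}
  live n3: {i,j,v}→{i,v}
  live n4: {v}→∅
  live n5: {i,v}→{v}

live-out(n0) = ["v"]

Answer: ["v"]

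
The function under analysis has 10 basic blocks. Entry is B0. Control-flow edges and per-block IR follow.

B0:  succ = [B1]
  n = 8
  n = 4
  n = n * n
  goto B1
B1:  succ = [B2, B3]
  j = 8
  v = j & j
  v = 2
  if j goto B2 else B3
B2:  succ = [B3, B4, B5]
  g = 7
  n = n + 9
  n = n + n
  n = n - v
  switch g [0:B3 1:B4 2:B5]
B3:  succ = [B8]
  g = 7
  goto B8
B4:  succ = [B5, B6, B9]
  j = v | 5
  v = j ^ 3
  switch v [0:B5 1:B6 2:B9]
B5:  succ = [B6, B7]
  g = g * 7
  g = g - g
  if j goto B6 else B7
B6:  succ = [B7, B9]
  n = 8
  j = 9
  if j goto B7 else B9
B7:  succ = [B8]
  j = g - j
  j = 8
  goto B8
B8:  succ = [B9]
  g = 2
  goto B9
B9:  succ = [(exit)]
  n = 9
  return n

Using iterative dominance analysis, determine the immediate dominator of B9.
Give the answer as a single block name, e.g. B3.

Answer: B1

Analysis:
idom tree: B1←B0 B2←B1 B3←B1 B4←B2 B5←B2 B6←B2 B7←B2 B8←B1 B9←B1
Dom at joins:
  B3: preds {B1,B2}: {B0,B1} ∩ {B0,B1,B2} = {B0,B1}; idom=B1
  B5: preds {B2,B4}: {B0,B1,B2} ∩ {B0,B1,B2,B4} = {B0,B1,B2}; idom=B2
  B6: preds {B4,B5}: {B0,B1,B2,B4} ∩ {B0,B1,B2,B5} = {B0,B1,B2}; idom=B2
  B7: preds {B5,B6}: {B0,B1,B2,B5} ∩ {B0,B1,B2,B6} = {B0,B1,B2}; idom=B2
  B8: preds {B3,B7}: {B0,B1,B3} ∩ {B0,B1,B2,B7} = {B0,B1}; idom=B1
  B9: preds {B4,B6,B8}: {B0,B1,B2,B4} ∩ {B0,B1,B2,B6} ∩ {B0,B1,B8} = {B0,B1}; idom=B1

idom(B9) = B1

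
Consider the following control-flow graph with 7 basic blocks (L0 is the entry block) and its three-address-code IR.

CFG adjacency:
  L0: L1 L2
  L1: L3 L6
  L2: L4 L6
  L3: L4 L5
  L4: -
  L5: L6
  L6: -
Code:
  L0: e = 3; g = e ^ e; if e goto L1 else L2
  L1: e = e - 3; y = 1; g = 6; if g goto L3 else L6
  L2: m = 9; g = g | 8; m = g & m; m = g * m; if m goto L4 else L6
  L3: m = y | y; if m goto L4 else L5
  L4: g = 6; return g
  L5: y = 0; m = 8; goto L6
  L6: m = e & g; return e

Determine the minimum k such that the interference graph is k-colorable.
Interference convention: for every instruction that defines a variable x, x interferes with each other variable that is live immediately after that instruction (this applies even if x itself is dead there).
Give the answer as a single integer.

Block summaries:
  L0: {e,g} / ∅
  L1: {e,g,y} / {e}
  L2: {g,m} / {g}
  L3: {m} / {y}
  L4: {g} / ∅
  L5: {m,y} / ∅
  L6: {m} / {e,g}

Backward fixpoint:
  L0: in=∅ out={e,g}
  L1: in={e} out={e,g,y}
  L2: in={e,g} out={e,g}
  L3: in={e,g,y} out={e,g}
  L4: in=∅ out=∅
  L5: in={e,g} out={e,g}
  L6: in={e,g} out=∅

Interfere edges:
  e — {g,m,y}
  g — {e,m,y}
  m — {e,g}
  y — {e,g}

Registers:
  clique {e,g,m} ⇒ need ≥ 3
  assign e→c0 g→c1 m→c2 y→c2 — no edge inside a register ⇒ χ ≤ 3
  χ = 3

Answer: 3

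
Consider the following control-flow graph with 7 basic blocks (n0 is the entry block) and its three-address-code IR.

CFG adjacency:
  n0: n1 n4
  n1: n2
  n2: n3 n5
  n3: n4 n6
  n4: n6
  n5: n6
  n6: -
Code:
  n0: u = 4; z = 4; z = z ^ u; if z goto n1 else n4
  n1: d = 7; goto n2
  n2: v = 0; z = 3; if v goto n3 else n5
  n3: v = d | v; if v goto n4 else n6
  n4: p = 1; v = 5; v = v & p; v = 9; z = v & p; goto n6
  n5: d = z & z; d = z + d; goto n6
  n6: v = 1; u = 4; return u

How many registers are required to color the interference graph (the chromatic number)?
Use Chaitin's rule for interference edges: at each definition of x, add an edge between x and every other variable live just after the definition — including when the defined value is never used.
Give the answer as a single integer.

Block summaries:
  n0: def={u,z} ue=∅
  n1: def={d} ue=∅
  n2: def={v,z} ue=∅
  n3: def={v} ue={d,v}
  n4: def={p,v,z} ue=∅
  n5: def={d} ue={z}
  n6: def={u,v} ue=∅

Liveness:
  live n0: ∅→∅
  live n1: ∅→{d}
  live n2: {d}→{d,v,z}
  live n3: {d,v}→∅
  live n4: ∅→∅
  live n5: {z}→∅
  live n6: ∅→∅

Interference:
  d↔{v,z}
  p↔{v}
  u↔{z}
  v↔{d,p,z}
  z↔{d,u,v}

Registers:
  lower bound: {d,v,z} mutually conflict ⇒ χ ≥ 3
  assign d→c2 p→c1 u→c0 v→c0 z→c1 — no edge inside a register ⇒ χ ≤ 3
  χ = 3

Answer: 3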